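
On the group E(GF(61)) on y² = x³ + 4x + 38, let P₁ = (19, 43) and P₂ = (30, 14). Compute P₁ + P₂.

(19, 43) + (30, 14). λ = (14 - 43)/(30 - 19) ≡ 32/11 mod 61. 11⁻¹ ≡ 50 (mod 61) since 11·50 = 550 ≡ 1, so λ ≡ 14.
  x = λ² - 19 - 30 = 196 - 49 ≡ 25; y = λ·(19 - 25) - 43 ≡ 56. → (25, 56)

(25, 56)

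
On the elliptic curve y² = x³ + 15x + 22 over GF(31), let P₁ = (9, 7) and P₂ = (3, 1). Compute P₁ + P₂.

(20, 13)

(9, 7) + (3, 1). λ = (1 - 7)/(3 - 9) ≡ 25/25 mod 31. 25⁻¹ ≡ 5 (mod 31), so λ ≡ 1.
  x = λ² - 9 - 3 = 1 - 12 ≡ 20; y = λ·(9 - 20) - 7 ≡ 13. → (20, 13)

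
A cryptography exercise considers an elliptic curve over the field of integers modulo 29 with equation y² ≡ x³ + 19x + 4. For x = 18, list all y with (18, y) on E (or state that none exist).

x³ + 19x + 4 = 6178 ≡ 1 (mod 29).
Square roots of 1 mod 29: 1 and 28 (since 1² = 1 ≡ 1).

1, 28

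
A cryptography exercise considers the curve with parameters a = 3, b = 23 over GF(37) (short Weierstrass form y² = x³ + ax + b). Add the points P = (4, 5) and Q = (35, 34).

(8, 2)

(4, 5) + (35, 34). λ = (34 - 5)/(35 - 4) ≡ 29/31 mod 37. 31⁻¹ ≡ 6 (mod 37) since 31·6 = 186 ≡ 1, so λ ≡ 26.
  x = λ² - 4 - 35 = 676 - 39 ≡ 8; y = λ·(4 - 8) - 5 ≡ 2. → (8, 2)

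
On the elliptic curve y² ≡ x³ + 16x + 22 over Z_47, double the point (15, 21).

(38, 18)

tangent at (15, 21): λ = (3·15² + 16)/(2·21) ≡ 33/42. 42⁻¹ ≡ 28 (mod 47) since 42·28 = 1176 ≡ 1, so λ ≡ 33·28 ≡ 31.
  x = λ² - 15 - 15 = 961 - 30 ≡ 38; y = λ·(15 - 38) - 21 ≡ 18. → (38, 18)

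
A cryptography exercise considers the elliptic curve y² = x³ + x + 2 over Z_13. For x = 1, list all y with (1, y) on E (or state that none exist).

2, 11

x³ + 1x + 2 = 4 ≡ 4 (mod 13).
Square roots of 4 mod 13: 2 and 11 (since 2² = 4 ≡ 4).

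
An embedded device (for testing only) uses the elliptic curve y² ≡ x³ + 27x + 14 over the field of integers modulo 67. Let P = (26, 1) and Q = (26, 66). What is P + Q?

O

The two points share x = 26 and their y-coordinates satisfy 1 + 66 ≡ 0 (mod 67), so they are inverses. Their sum is the point at infinity.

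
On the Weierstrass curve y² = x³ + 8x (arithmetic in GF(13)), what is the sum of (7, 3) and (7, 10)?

The two points share x = 7 and their y-coordinates satisfy 3 + 10 ≡ 0 (mod 13), so they are inverses. Their sum is ∞.

O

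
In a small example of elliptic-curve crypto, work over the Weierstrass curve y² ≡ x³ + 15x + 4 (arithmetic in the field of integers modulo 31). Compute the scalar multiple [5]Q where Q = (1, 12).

Repeated addition: build up to 5Q.
2Q: tangent at (1, 12): λ = (3·1² + 15)/(2·12) ≡ 18/24. 24⁻¹ ≡ 22 (mod 31) since 24·22 = 528 ≡ 1, so λ ≡ 18·22 ≡ 24.
  x = λ² - 1 - 1 = 576 - 2 ≡ 16; y = λ·(1 - 16) - 12 ≡ 0. → (16, 0)
3Q: (16, 0) + (1, 12). λ = (12 - 0)/(1 - 16) ≡ 12/16 mod 31. 16⁻¹ ≡ 2 (mod 31) since 16·2 = 32 ≡ 1, so λ ≡ 24.
  x = λ² - 16 - 1 = 576 - 17 ≡ 1; y = λ·(16 - 1) - 0 ≡ 19. → (1, 19)
4Q: (1, 19) + (1, 12): same x and y₁ ≡ -y₂, so the sum is O.
5Q: O + (1, 12) = (1, 12) (identity).

(1, 12)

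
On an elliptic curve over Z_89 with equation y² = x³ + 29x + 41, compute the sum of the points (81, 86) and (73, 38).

(81, 86) + (73, 38). λ = (38 - 86)/(73 - 81) ≡ 41/81 mod 89. 81⁻¹ ≡ 11 (mod 89), so λ ≡ 6.
  x = λ² - 81 - 73 = 36 - 154 ≡ 60; y = λ·(81 - 60) - 86 ≡ 40. → (60, 40)

(60, 40)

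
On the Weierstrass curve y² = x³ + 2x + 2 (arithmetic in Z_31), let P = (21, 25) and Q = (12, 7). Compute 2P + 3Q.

(23, 30)

First 2P:
Repeated addition: build up to 2P.
2P: tangent at (21, 25): λ = (3·21² + 2)/(2·25) ≡ 23/19. 19⁻¹ ≡ 18 (mod 31), so λ ≡ 23·18 ≡ 11.
  x = λ² - 21 - 21 = 121 - 42 ≡ 17; y = λ·(21 - 17) - 25 ≡ 19. → (17, 19)
2P = (17, 19).
Next 3Q:
Repeated addition: build up to 3Q.
2Q: tangent at (12, 7): λ = (3·12² + 2)/(2·7) ≡ 0/14. 14⁻¹ ≡ 20 (mod 31) since 14·20 = 280 ≡ 1, so λ ≡ 0·20 ≡ 0.
  x = λ² - 12 - 12 = 0 - 24 ≡ 7; y = λ·(12 - 7) - 7 ≡ 24. → (7, 24)
3Q: (7, 24) + (12, 7). λ = (7 - 24)/(12 - 7) ≡ 14/5 mod 31. 5⁻¹ ≡ 25 (mod 31), so λ ≡ 9.
  x = λ² - 7 - 12 = 81 - 19 ≡ 0; y = λ·(7 - 0) - 24 ≡ 8. → (0, 8)
3Q = (0, 8).
Finally 2P + 3Q:
(17, 19) + (0, 8). λ = (8 - 19)/(0 - 17) ≡ 20/14 mod 31. 14⁻¹ ≡ 20 (mod 31), so λ ≡ 28.
  x = λ² - 17 - 0 = 784 - 17 ≡ 23; y = λ·(17 - 23) - 19 ≡ 30. → (23, 30)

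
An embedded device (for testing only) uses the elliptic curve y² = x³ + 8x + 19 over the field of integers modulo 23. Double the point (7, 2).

(17, 13)

tangent at (7, 2): λ = (3·7² + 8)/(2·2) ≡ 17/4. 4⁻¹ ≡ 6 (mod 23) since 4·6 = 24 ≡ 1, so λ ≡ 17·6 ≡ 10.
  x = λ² - 7 - 7 = 100 - 14 ≡ 17; y = λ·(7 - 17) - 2 ≡ 13. → (17, 13)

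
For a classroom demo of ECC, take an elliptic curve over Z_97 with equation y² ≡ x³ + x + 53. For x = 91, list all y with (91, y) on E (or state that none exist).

x³ + 1x + 53 = 753715 ≡ 25 (mod 97).
Square roots of 25 mod 97: 5 and 92 (since 5² = 25 ≡ 25).

5, 92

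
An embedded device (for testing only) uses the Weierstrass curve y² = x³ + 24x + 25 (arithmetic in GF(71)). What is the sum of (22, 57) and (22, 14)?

The two points share x = 22 and their y-coordinates satisfy 57 + 14 ≡ 0 (mod 71), so they are inverses. Their sum is the point at infinity.

O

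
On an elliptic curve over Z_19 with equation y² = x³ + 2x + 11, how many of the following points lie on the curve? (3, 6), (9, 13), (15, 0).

(3, 6): 6² ≡ 17, rhs ≡ 6 → off.
(9, 13): 13² ≡ 17, rhs ≡ 17 → on.
(15, 0): 0² ≡ 0, rhs ≡ 15 → off.

1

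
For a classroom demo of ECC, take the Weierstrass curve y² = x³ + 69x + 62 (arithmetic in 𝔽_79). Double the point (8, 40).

(7, 63)

tangent at (8, 40): λ = (3·8² + 69)/(2·40) ≡ 24/1. 1⁻¹ ≡ 1 (mod 79) since 1·1 = 1 ≡ 1, so λ ≡ 24·1 ≡ 24.
  x = λ² - 8 - 8 = 576 - 16 ≡ 7; y = λ·(8 - 7) - 40 ≡ 63. → (7, 63)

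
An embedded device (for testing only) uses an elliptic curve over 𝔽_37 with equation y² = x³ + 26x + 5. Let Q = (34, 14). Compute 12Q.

(15, 25)

Repeated addition: build up to 12Q.
2Q: tangent at (34, 14): λ = (3·34² + 26)/(2·14) ≡ 16/28. 28⁻¹ ≡ 4 (mod 37) since 28·4 = 112 ≡ 1, so λ ≡ 16·4 ≡ 27.
  x = λ² - 34 - 34 = 729 - 68 ≡ 32; y = λ·(34 - 32) - 14 ≡ 3. → (32, 3)
3Q: (32, 3) + (34, 14). λ = (14 - 3)/(34 - 32) ≡ 11/2 mod 37. 2⁻¹ ≡ 19 (mod 37) since 2·19 = 38 ≡ 1, so λ ≡ 24.
  x = λ² - 32 - 34 = 576 - 66 ≡ 29; y = λ·(32 - 29) - 3 ≡ 32. → (29, 32)
4Q: (29, 32) + (34, 14). λ = (14 - 32)/(34 - 29) ≡ 19/5 mod 37. 5⁻¹ ≡ 15 (mod 37), so λ ≡ 26.
  x = λ² - 29 - 34 = 676 - 63 ≡ 21; y = λ·(29 - 21) - 32 ≡ 28. → (21, 28)
5Q: (21, 28) + (34, 14). λ = (14 - 28)/(34 - 21) ≡ 23/13 mod 37. 13⁻¹ ≡ 20 (mod 37), so λ ≡ 16.
  x = λ² - 21 - 34 = 256 - 55 ≡ 16; y = λ·(21 - 16) - 28 ≡ 15. → (16, 15)
6Q: (16, 15) + (34, 14). λ = (14 - 15)/(34 - 16) ≡ 36/18 mod 37. 18⁻¹ ≡ 35 (mod 37), so λ ≡ 2.
  x = λ² - 16 - 34 = 4 - 50 ≡ 28; y = λ·(16 - 28) - 15 ≡ 35. → (28, 35)
7Q: (28, 35) + (34, 14). λ = (14 - 35)/(34 - 28) ≡ 16/6 mod 37. 6⁻¹ ≡ 31 (mod 37) since 6·31 = 186 ≡ 1, so λ ≡ 15.
  x = λ² - 28 - 34 = 225 - 62 ≡ 15; y = λ·(28 - 15) - 35 ≡ 12. → (15, 12)
8Q: (15, 12) + (34, 14). λ = (14 - 12)/(34 - 15) ≡ 2/19 mod 37. 19⁻¹ ≡ 2 (mod 37), so λ ≡ 4.
  x = λ² - 15 - 34 = 16 - 49 ≡ 4; y = λ·(15 - 4) - 12 ≡ 32. → (4, 32)
9Q: (4, 32) + (34, 14). λ = (14 - 32)/(34 - 4) ≡ 19/30 mod 37. 30⁻¹ ≡ 21 (mod 37), so λ ≡ 29.
  x = λ² - 4 - 34 = 841 - 38 ≡ 26; y = λ·(4 - 26) - 32 ≡ 33. → (26, 33)
10Q: (26, 33) + (34, 14). λ = (14 - 33)/(34 - 26) ≡ 18/8 mod 37. 8⁻¹ ≡ 14 (mod 37), so λ ≡ 30.
  x = λ² - 26 - 34 = 900 - 60 ≡ 26; y = λ·(26 - 26) - 33 ≡ 4. → (26, 4)
11Q: (26, 4) + (34, 14). λ = (14 - 4)/(34 - 26) ≡ 10/8 mod 37. 8⁻¹ ≡ 14 (mod 37) since 8·14 = 112 ≡ 1, so λ ≡ 29.
  x = λ² - 26 - 34 = 841 - 60 ≡ 4; y = λ·(26 - 4) - 4 ≡ 5. → (4, 5)
12Q: (4, 5) + (34, 14). λ = (14 - 5)/(34 - 4) ≡ 9/30 mod 37. 30⁻¹ ≡ 21 (mod 37), so λ ≡ 4.
  x = λ² - 4 - 34 = 16 - 38 ≡ 15; y = λ·(4 - 15) - 5 ≡ 25. → (15, 25)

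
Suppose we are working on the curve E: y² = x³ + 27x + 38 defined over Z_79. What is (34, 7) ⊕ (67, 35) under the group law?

(62, 65)

(34, 7) + (67, 35). λ = (35 - 7)/(67 - 34) ≡ 28/33 mod 79. 33⁻¹ ≡ 12 (mod 79) since 33·12 = 396 ≡ 1, so λ ≡ 20.
  x = λ² - 34 - 67 = 400 - 101 ≡ 62; y = λ·(34 - 62) - 7 ≡ 65. → (62, 65)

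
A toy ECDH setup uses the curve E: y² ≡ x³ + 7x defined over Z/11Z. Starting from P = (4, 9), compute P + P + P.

Repeated addition: build up to 3P.
2P: tangent at (4, 9): λ = (3·4² + 7)/(2·9) ≡ 0/7. 7⁻¹ ≡ 8 (mod 11) since 7·8 = 56 ≡ 1, so λ ≡ 0·8 ≡ 0.
  x = λ² - 4 - 4 = 0 - 8 ≡ 3; y = λ·(4 - 3) - 9 ≡ 2. → (3, 2)
3P: (3, 2) + (4, 9). λ = (9 - 2)/(4 - 3) ≡ 7/1 mod 11. 1⁻¹ ≡ 1 (mod 11) since 1·1 = 1 ≡ 1, so λ ≡ 7.
  x = λ² - 3 - 4 = 49 - 7 ≡ 9; y = λ·(3 - 9) - 2 ≡ 0. → (9, 0)

(9, 0)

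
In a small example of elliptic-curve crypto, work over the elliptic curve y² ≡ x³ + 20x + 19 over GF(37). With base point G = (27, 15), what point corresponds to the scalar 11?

Double-and-add on 11 = (1011)₂. Start with G = (27, 15) for the leading 1-bit.
double: tangent at (27, 15): λ = (3·27² + 20)/(2·15) ≡ 24/30. 30⁻¹ ≡ 21 (mod 37), so λ ≡ 24·21 ≡ 23.
  x = λ² - 27 - 27 = 529 - 54 ≡ 31; y = λ·(27 - 31) - 15 ≡ 4. → (31, 4)
double: tangent at (31, 4): λ = (3·31² + 20)/(2·4) ≡ 17/8. 8⁻¹ ≡ 14 (mod 37) since 8·14 = 112 ≡ 1, so λ ≡ 17·14 ≡ 16.
  x = λ² - 31 - 31 = 256 - 62 ≡ 9; y = λ·(31 - 9) - 4 ≡ 15. → (9, 15)
add G: (9, 15) + (27, 15). λ = (15 - 15)/(27 - 9) ≡ 0/18 mod 37. 18⁻¹ ≡ 35 (mod 37), so λ ≡ 0.
  x = λ² - 9 - 27 = 0 - 36 ≡ 1; y = λ·(9 - 1) - 15 ≡ 22. → (1, 22)
double: tangent at (1, 22): λ = (3·1² + 20)/(2·22) ≡ 23/7. 7⁻¹ ≡ 16 (mod 37), so λ ≡ 23·16 ≡ 35.
  x = λ² - 1 - 1 = 1225 - 2 ≡ 2; y = λ·(1 - 2) - 22 ≡ 17. → (2, 17)
add G: (2, 17) + (27, 15). λ = (15 - 17)/(27 - 2) ≡ 35/25 mod 37. 25⁻¹ ≡ 3 (mod 37), so λ ≡ 31.
  x = λ² - 2 - 27 = 961 - 29 ≡ 7; y = λ·(2 - 7) - 17 ≡ 13. → (7, 13)

(7, 13)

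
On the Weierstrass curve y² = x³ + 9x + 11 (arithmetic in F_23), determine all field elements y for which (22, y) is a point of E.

x³ + 9x + 11 = 10857 ≡ 1 (mod 23).
Square roots of 1 mod 23: 1 and 22 (since 1² = 1 ≡ 1).

1, 22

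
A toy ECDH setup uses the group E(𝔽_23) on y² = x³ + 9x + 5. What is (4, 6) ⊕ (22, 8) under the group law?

(4, 6) + (22, 8). λ = (8 - 6)/(22 - 4) ≡ 2/18 mod 23. 18⁻¹ ≡ 9 (mod 23), so λ ≡ 18.
  x = λ² - 4 - 22 = 324 - 26 ≡ 22; y = λ·(4 - 22) - 6 ≡ 15. → (22, 15)

(22, 15)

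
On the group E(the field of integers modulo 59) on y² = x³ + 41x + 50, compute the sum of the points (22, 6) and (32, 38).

(53, 1)

(22, 6) + (32, 38). λ = (38 - 6)/(32 - 22) ≡ 32/10 mod 59. 10⁻¹ ≡ 6 (mod 59), so λ ≡ 15.
  x = λ² - 22 - 32 = 225 - 54 ≡ 53; y = λ·(22 - 53) - 6 ≡ 1. → (53, 1)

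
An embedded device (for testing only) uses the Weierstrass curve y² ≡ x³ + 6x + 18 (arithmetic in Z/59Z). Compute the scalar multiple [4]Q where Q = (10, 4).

(3, 57)

Double-and-add on 4 = (100)₂. Start with Q = (10, 4) for the leading 1-bit.
double: tangent at (10, 4): λ = (3·10² + 6)/(2·4) ≡ 11/8. 8⁻¹ ≡ 37 (mod 59), so λ ≡ 11·37 ≡ 53.
  x = λ² - 10 - 10 = 2809 - 20 ≡ 16; y = λ·(10 - 16) - 4 ≡ 32. → (16, 32)
double: tangent at (16, 32): λ = (3·16² + 6)/(2·32) ≡ 7/5. 5⁻¹ ≡ 12 (mod 59), so λ ≡ 7·12 ≡ 25.
  x = λ² - 16 - 16 = 625 - 32 ≡ 3; y = λ·(16 - 3) - 32 ≡ 57. → (3, 57)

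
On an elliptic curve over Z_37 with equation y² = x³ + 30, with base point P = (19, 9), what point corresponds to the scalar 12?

(19, 28)

Repeated addition: build up to 12P.
2P: tangent at (19, 9): λ = (3·19² + 0)/(2·9) ≡ 10/18. 18⁻¹ ≡ 35 (mod 37), so λ ≡ 10·35 ≡ 17.
  x = λ² - 19 - 19 = 289 - 38 ≡ 29; y = λ·(19 - 29) - 9 ≡ 6. → (29, 6)
3P: (29, 6) + (19, 9). λ = (9 - 6)/(19 - 29) ≡ 3/27 mod 37. 27⁻¹ ≡ 11 (mod 37), so λ ≡ 33.
  x = λ² - 29 - 19 = 1089 - 48 ≡ 5; y = λ·(29 - 5) - 6 ≡ 9. → (5, 9)
4P: (5, 9) + (19, 9). λ = (9 - 9)/(19 - 5) ≡ 0/14 mod 37. 14⁻¹ ≡ 8 (mod 37), so λ ≡ 0.
  x = λ² - 5 - 19 = 0 - 24 ≡ 13; y = λ·(5 - 13) - 9 ≡ 28. → (13, 28)
5P: (13, 28) + (19, 9). λ = (9 - 28)/(19 - 13) ≡ 18/6 mod 37. 6⁻¹ ≡ 31 (mod 37) since 6·31 = 186 ≡ 1, so λ ≡ 3.
  x = λ² - 13 - 19 = 9 - 32 ≡ 14; y = λ·(13 - 14) - 28 ≡ 6. → (14, 6)
6P: (14, 6) + (19, 9). λ = (9 - 6)/(19 - 14) ≡ 3/5 mod 37. 5⁻¹ ≡ 15 (mod 37), so λ ≡ 8.
  x = λ² - 14 - 19 = 64 - 33 ≡ 31; y = λ·(14 - 31) - 6 ≡ 6. → (31, 6)
7P: (31, 6) + (19, 9). λ = (9 - 6)/(19 - 31) ≡ 3/25 mod 37. 25⁻¹ ≡ 3 (mod 37) since 25·3 = 75 ≡ 1, so λ ≡ 9.
  x = λ² - 31 - 19 = 81 - 50 ≡ 31; y = λ·(31 - 31) - 6 ≡ 31. → (31, 31)
8P: (31, 31) + (19, 9). λ = (9 - 31)/(19 - 31) ≡ 15/25 mod 37. 25⁻¹ ≡ 3 (mod 37) since 25·3 = 75 ≡ 1, so λ ≡ 8.
  x = λ² - 31 - 19 = 64 - 50 ≡ 14; y = λ·(31 - 14) - 31 ≡ 31. → (14, 31)
9P: (14, 31) + (19, 9). λ = (9 - 31)/(19 - 14) ≡ 15/5 mod 37. 5⁻¹ ≡ 15 (mod 37), so λ ≡ 3.
  x = λ² - 14 - 19 = 9 - 33 ≡ 13; y = λ·(14 - 13) - 31 ≡ 9. → (13, 9)
10P: (13, 9) + (19, 9). λ = (9 - 9)/(19 - 13) ≡ 0/6 mod 37. 6⁻¹ ≡ 31 (mod 37), so λ ≡ 0.
  x = λ² - 13 - 19 = 0 - 32 ≡ 5; y = λ·(13 - 5) - 9 ≡ 28. → (5, 28)
11P: (5, 28) + (19, 9). λ = (9 - 28)/(19 - 5) ≡ 18/14 mod 37. 14⁻¹ ≡ 8 (mod 37) since 14·8 = 112 ≡ 1, so λ ≡ 33.
  x = λ² - 5 - 19 = 1089 - 24 ≡ 29; y = λ·(5 - 29) - 28 ≡ 31. → (29, 31)
12P: (29, 31) + (19, 9). λ = (9 - 31)/(19 - 29) ≡ 15/27 mod 37. 27⁻¹ ≡ 11 (mod 37), so λ ≡ 17.
  x = λ² - 29 - 19 = 289 - 48 ≡ 19; y = λ·(29 - 19) - 31 ≡ 28. → (19, 28)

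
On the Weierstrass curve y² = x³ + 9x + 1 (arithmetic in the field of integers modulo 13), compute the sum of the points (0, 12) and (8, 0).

(0, 12) + (8, 0). λ = (0 - 12)/(8 - 0) ≡ 1/8 mod 13. 8⁻¹ ≡ 5 (mod 13) since 8·5 = 40 ≡ 1, so λ ≡ 5.
  x = λ² - 0 - 8 = 25 - 8 ≡ 4; y = λ·(0 - 4) - 12 ≡ 7. → (4, 7)

(4, 7)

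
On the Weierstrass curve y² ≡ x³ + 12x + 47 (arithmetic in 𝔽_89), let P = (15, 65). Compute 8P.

(75, 28)

Repeated addition: build up to 8P.
2P: tangent at (15, 65): λ = (3·15² + 12)/(2·65) ≡ 64/41. 41⁻¹ ≡ 76 (mod 89), so λ ≡ 64·76 ≡ 58.
  x = λ² - 15 - 15 = 3364 - 30 ≡ 41; y = λ·(15 - 41) - 65 ≡ 29. → (41, 29)
3P: (41, 29) + (15, 65). λ = (65 - 29)/(15 - 41) ≡ 36/63 mod 89. 63⁻¹ ≡ 65 (mod 89) since 63·65 = 4095 ≡ 1, so λ ≡ 26.
  x = λ² - 41 - 15 = 676 - 56 ≡ 86; y = λ·(41 - 86) - 29 ≡ 47. → (86, 47)
4P: (86, 47) + (15, 65). λ = (65 - 47)/(15 - 86) ≡ 18/18 mod 89. 18⁻¹ ≡ 5 (mod 89) since 18·5 = 90 ≡ 1, so λ ≡ 1.
  x = λ² - 86 - 15 = 1 - 101 ≡ 78; y = λ·(86 - 78) - 47 ≡ 50. → (78, 50)
5P: (78, 50) + (15, 65). λ = (65 - 50)/(15 - 78) ≡ 15/26 mod 89. 26⁻¹ ≡ 24 (mod 89), so λ ≡ 4.
  x = λ² - 78 - 15 = 16 - 93 ≡ 12; y = λ·(78 - 12) - 50 ≡ 36. → (12, 36)
6P: (12, 36) + (15, 65). λ = (65 - 36)/(15 - 12) ≡ 29/3 mod 89. 3⁻¹ ≡ 30 (mod 89), so λ ≡ 69.
  x = λ² - 12 - 15 = 4761 - 27 ≡ 17; y = λ·(12 - 17) - 36 ≡ 64. → (17, 64)
7P: (17, 64) + (15, 65). λ = (65 - 64)/(15 - 17) ≡ 1/87 mod 89. 87⁻¹ ≡ 44 (mod 89) since 87·44 = 3828 ≡ 1, so λ ≡ 44.
  x = λ² - 17 - 15 = 1936 - 32 ≡ 35; y = λ·(17 - 35) - 64 ≡ 34. → (35, 34)
8P: (35, 34) + (15, 65). λ = (65 - 34)/(15 - 35) ≡ 31/69 mod 89. 69⁻¹ ≡ 40 (mod 89), so λ ≡ 83.
  x = λ² - 35 - 15 = 6889 - 50 ≡ 75; y = λ·(35 - 75) - 34 ≡ 28. → (75, 28)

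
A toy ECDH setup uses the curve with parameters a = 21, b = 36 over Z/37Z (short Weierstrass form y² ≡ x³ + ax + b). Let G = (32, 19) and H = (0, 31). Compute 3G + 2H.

First 3G:
Repeated addition: build up to 3G.
2G: tangent at (32, 19): λ = (3·32² + 21)/(2·19) ≡ 22/1. 1⁻¹ ≡ 1 (mod 37) since 1·1 = 1 ≡ 1, so λ ≡ 22·1 ≡ 22.
  x = λ² - 32 - 32 = 484 - 64 ≡ 13; y = λ·(32 - 13) - 19 ≡ 29. → (13, 29)
3G: (13, 29) + (32, 19). λ = (19 - 29)/(32 - 13) ≡ 27/19 mod 37. 19⁻¹ ≡ 2 (mod 37), so λ ≡ 17.
  x = λ² - 13 - 32 = 289 - 45 ≡ 22; y = λ·(13 - 22) - 29 ≡ 3. → (22, 3)
3G = (22, 3).
Next 2H:
Repeated addition: build up to 2H.
2H: tangent at (0, 31): λ = (3·0² + 21)/(2·31) ≡ 21/25. 25⁻¹ ≡ 3 (mod 37) since 25·3 = 75 ≡ 1, so λ ≡ 21·3 ≡ 26.
  x = λ² - 0 - 0 = 676 - 0 ≡ 10; y = λ·(0 - 10) - 31 ≡ 5. → (10, 5)
2H = (10, 5).
Finally 3G + 2H:
(22, 3) + (10, 5). λ = (5 - 3)/(10 - 22) ≡ 2/25 mod 37. 25⁻¹ ≡ 3 (mod 37) since 25·3 = 75 ≡ 1, so λ ≡ 6.
  x = λ² - 22 - 10 = 36 - 32 ≡ 4; y = λ·(22 - 4) - 3 ≡ 31. → (4, 31)

(4, 31)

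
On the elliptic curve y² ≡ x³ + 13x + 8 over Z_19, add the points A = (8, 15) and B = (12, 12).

(8, 15) + (12, 12). λ = (12 - 15)/(12 - 8) ≡ 16/4 mod 19. 4⁻¹ ≡ 5 (mod 19), so λ ≡ 4.
  x = λ² - 8 - 12 = 16 - 20 ≡ 15; y = λ·(8 - 15) - 15 ≡ 14. → (15, 14)

(15, 14)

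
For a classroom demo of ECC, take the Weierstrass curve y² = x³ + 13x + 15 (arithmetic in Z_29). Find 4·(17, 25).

Write P = (17, 25).
Double-and-add on 4 = (100)₂. Start with P = (17, 25) for the leading 1-bit.
double: tangent at (17, 25): λ = (3·17² + 13)/(2·25) ≡ 10/21. 21⁻¹ ≡ 18 (mod 29) since 21·18 = 378 ≡ 1, so λ ≡ 10·18 ≡ 6.
  x = λ² - 17 - 17 = 36 - 34 ≡ 2; y = λ·(17 - 2) - 25 ≡ 7. → (2, 7)
double: tangent at (2, 7): λ = (3·2² + 13)/(2·7) ≡ 25/14. 14⁻¹ ≡ 27 (mod 29), so λ ≡ 25·27 ≡ 8.
  x = λ² - 2 - 2 = 64 - 4 ≡ 2; y = λ·(2 - 2) - 7 ≡ 22. → (2, 22)

(2, 22)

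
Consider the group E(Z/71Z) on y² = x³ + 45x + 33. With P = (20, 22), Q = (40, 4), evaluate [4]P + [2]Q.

First 4P:
Repeated addition: build up to 4P.
2P: tangent at (20, 22): λ = (3·20² + 45)/(2·22) ≡ 38/44. 44⁻¹ ≡ 21 (mod 71), so λ ≡ 38·21 ≡ 17.
  x = λ² - 20 - 20 = 289 - 40 ≡ 36; y = λ·(20 - 36) - 22 ≡ 61. → (36, 61)
3P: (36, 61) + (20, 22). λ = (22 - 61)/(20 - 36) ≡ 32/55 mod 71. 55⁻¹ ≡ 31 (mod 71) since 55·31 = 1705 ≡ 1, so λ ≡ 69.
  x = λ² - 36 - 20 = 4761 - 56 ≡ 19; y = λ·(36 - 19) - 61 ≡ 47. → (19, 47)
4P: (19, 47) + (20, 22). λ = (22 - 47)/(20 - 19) ≡ 46/1 mod 71. 1⁻¹ ≡ 1 (mod 71), so λ ≡ 46.
  x = λ² - 19 - 20 = 2116 - 39 ≡ 18; y = λ·(19 - 18) - 47 ≡ 70. → (18, 70)
4P = (18, 70).
Next 2Q:
Repeated addition: build up to 2Q.
2Q: tangent at (40, 4): λ = (3·40² + 45)/(2·4) ≡ 17/8. 8⁻¹ ≡ 9 (mod 71), so λ ≡ 17·9 ≡ 11.
  x = λ² - 40 - 40 = 121 - 80 ≡ 41; y = λ·(40 - 41) - 4 ≡ 56. → (41, 56)
2Q = (41, 56).
Finally 4P + 2Q:
(18, 70) + (41, 56). λ = (56 - 70)/(41 - 18) ≡ 57/23 mod 71. 23⁻¹ ≡ 34 (mod 71), so λ ≡ 21.
  x = λ² - 18 - 41 = 441 - 59 ≡ 27; y = λ·(18 - 27) - 70 ≡ 25. → (27, 25)

(27, 25)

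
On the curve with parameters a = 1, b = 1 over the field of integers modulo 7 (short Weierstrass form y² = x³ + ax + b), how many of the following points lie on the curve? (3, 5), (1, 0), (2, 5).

1

(3, 5): 5² ≡ 4, rhs ≡ 3 → off.
(1, 0): 0² ≡ 0, rhs ≡ 3 → off.
(2, 5): 5² ≡ 4, rhs ≡ 4 → on.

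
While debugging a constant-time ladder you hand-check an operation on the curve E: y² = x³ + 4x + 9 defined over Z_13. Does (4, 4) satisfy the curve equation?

no

y² = 4² ≡ 3; x³ + 4x + 9 = 89 ≡ 11 (mod 13). 3 ≠ 11.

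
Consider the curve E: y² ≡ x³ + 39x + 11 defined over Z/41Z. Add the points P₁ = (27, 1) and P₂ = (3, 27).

(27, 1) + (3, 27). λ = (27 - 1)/(3 - 27) ≡ 26/17 mod 41. 17⁻¹ ≡ 29 (mod 41) since 17·29 = 493 ≡ 1, so λ ≡ 16.
  x = λ² - 27 - 3 = 256 - 30 ≡ 21; y = λ·(27 - 21) - 1 ≡ 13. → (21, 13)

(21, 13)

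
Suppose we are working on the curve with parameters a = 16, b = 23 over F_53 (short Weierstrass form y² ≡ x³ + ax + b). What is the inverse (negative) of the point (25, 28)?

-(25, 28) = (25, -28 mod 53) = (25, 25).

(25, 25)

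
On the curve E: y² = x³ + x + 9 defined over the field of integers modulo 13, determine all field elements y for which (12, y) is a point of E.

none

x³ + 1x + 9 = 1749 ≡ 7 (mod 13).
7 is a non-residue mod 13; no y exists.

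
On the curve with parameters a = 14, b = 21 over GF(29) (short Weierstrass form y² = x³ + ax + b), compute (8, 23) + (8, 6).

The two points share x = 8 and their y-coordinates satisfy 23 + 6 ≡ 0 (mod 29), so they are inverses. Their sum is 𝒪.

O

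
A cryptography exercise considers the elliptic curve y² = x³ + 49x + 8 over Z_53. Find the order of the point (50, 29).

8

2P: tangent at (50, 29): λ = (3·50² + 49)/(2·29) ≡ 23/5. 5⁻¹ ≡ 32 (mod 53) since 5·32 = 160 ≡ 1, so λ ≡ 23·32 ≡ 47.
  x = λ² - 50 - 50 = 2209 - 100 ≡ 42; y = λ·(50 - 42) - 29 ≡ 29. → (42, 29)
3P: (42, 29) + (50, 29). λ = (29 - 29)/(50 - 42) ≡ 0/8 mod 53. 8⁻¹ ≡ 20 (mod 53), so λ ≡ 0.
  x = λ² - 42 - 50 = 0 - 92 ≡ 14; y = λ·(42 - 14) - 29 ≡ 24. → (14, 24)
4P: (14, 24) + (50, 29). λ = (29 - 24)/(50 - 14) ≡ 5/36 mod 53. 36⁻¹ ≡ 28 (mod 53), so λ ≡ 34.
  x = λ² - 14 - 50 = 1156 - 64 ≡ 32; y = λ·(14 - 32) - 24 ≡ 0. → (32, 0)
5P: (32, 0) + (50, 29). λ = (29 - 0)/(50 - 32) ≡ 29/18 mod 53. 18⁻¹ ≡ 3 (mod 53) since 18·3 = 54 ≡ 1, so λ ≡ 34.
  x = λ² - 32 - 50 = 1156 - 82 ≡ 14; y = λ·(32 - 14) - 0 ≡ 29. → (14, 29)
6P: (14, 29) + (50, 29). λ = (29 - 29)/(50 - 14) ≡ 0/36 mod 53. 36⁻¹ ≡ 28 (mod 53), so λ ≡ 0.
  x = λ² - 14 - 50 = 0 - 64 ≡ 42; y = λ·(14 - 42) - 29 ≡ 24. → (42, 24)
7P: (42, 24) + (50, 29). λ = (29 - 24)/(50 - 42) ≡ 5/8 mod 53. 8⁻¹ ≡ 20 (mod 53) since 8·20 = 160 ≡ 1, so λ ≡ 47.
  x = λ² - 42 - 50 = 2209 - 92 ≡ 50; y = λ·(42 - 50) - 24 ≡ 24. → (50, 24)
8P: (50, 24) + (50, 29): same x and y₁ ≡ -y₂, so the sum is ∞.
8P = ∞, so the order is 8.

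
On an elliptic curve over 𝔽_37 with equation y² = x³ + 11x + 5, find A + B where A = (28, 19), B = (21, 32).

(36, 17)

(28, 19) + (21, 32). λ = (32 - 19)/(21 - 28) ≡ 13/30 mod 37. 30⁻¹ ≡ 21 (mod 37) since 30·21 = 630 ≡ 1, so λ ≡ 14.
  x = λ² - 28 - 21 = 196 - 49 ≡ 36; y = λ·(28 - 36) - 19 ≡ 17. → (36, 17)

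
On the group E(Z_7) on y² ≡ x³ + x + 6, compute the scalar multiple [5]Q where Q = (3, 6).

Double-and-add on 5 = (101)₂. Start with Q = (3, 6) for the leading 1-bit.
double: tangent at (3, 6): λ = (3·3² + 1)/(2·6) ≡ 0/5. 5⁻¹ ≡ 3 (mod 7), so λ ≡ 0·3 ≡ 0.
  x = λ² - 3 - 3 = 0 - 6 ≡ 1; y = λ·(3 - 1) - 6 ≡ 1. → (1, 1)
double: tangent at (1, 1): λ = (3·1² + 1)/(2·1) ≡ 4/2. 2⁻¹ ≡ 4 (mod 7), so λ ≡ 4·4 ≡ 2.
  x = λ² - 1 - 1 = 4 - 2 ≡ 2; y = λ·(1 - 2) - 1 ≡ 4. → (2, 4)
add Q: (2, 4) + (3, 6). λ = (6 - 4)/(3 - 2) ≡ 2/1 mod 7. 1⁻¹ ≡ 1 (mod 7), so λ ≡ 2.
  x = λ² - 2 - 3 = 4 - 5 ≡ 6; y = λ·(2 - 6) - 4 ≡ 2. → (6, 2)

(6, 2)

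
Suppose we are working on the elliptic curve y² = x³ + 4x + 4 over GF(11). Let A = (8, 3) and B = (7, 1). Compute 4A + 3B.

(2, 3)

First 4A:
Double-and-add on 4 = (100)₂. Start with A = (8, 3) for the leading 1-bit.
double: tangent at (8, 3): λ = (3·8² + 4)/(2·3) ≡ 9/6. 6⁻¹ ≡ 2 (mod 11) since 6·2 = 12 ≡ 1, so λ ≡ 9·2 ≡ 7.
  x = λ² - 8 - 8 = 49 - 16 ≡ 0; y = λ·(8 - 0) - 3 ≡ 9. → (0, 9)
double: tangent at (0, 9): λ = (3·0² + 4)/(2·9) ≡ 4/7. 7⁻¹ ≡ 8 (mod 11) since 7·8 = 56 ≡ 1, so λ ≡ 4·8 ≡ 10.
  x = λ² - 0 - 0 = 100 - 0 ≡ 1; y = λ·(0 - 1) - 9 ≡ 3. → (1, 3)
4A = (1, 3).
Next 3B:
Repeated addition: build up to 3B.
2B: tangent at (7, 1): λ = (3·7² + 4)/(2·1) ≡ 8/2. 2⁻¹ ≡ 6 (mod 11) since 2·6 = 12 ≡ 1, so λ ≡ 8·6 ≡ 4.
  x = λ² - 7 - 7 = 16 - 14 ≡ 2; y = λ·(7 - 2) - 1 ≡ 8. → (2, 8)
3B: (2, 8) + (7, 1). λ = (1 - 8)/(7 - 2) ≡ 4/5 mod 11. 5⁻¹ ≡ 9 (mod 11), so λ ≡ 3.
  x = λ² - 2 - 7 = 9 - 9 ≡ 0; y = λ·(2 - 0) - 8 ≡ 9. → (0, 9)
3B = (0, 9).
Finally 4A + 3B:
(1, 3) + (0, 9). λ = (9 - 3)/(0 - 1) ≡ 6/10 mod 11. 10⁻¹ ≡ 10 (mod 11), so λ ≡ 5.
  x = λ² - 1 - 0 = 25 - 1 ≡ 2; y = λ·(1 - 2) - 3 ≡ 3. → (2, 3)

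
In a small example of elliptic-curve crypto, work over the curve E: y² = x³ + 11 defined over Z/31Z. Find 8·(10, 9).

Write G = (10, 9).
Double-and-add on 8 = (1000)₂. Start with G = (10, 9) for the leading 1-bit.
double: tangent at (10, 9): λ = (3·10² + 0)/(2·9) ≡ 21/18. 18⁻¹ ≡ 19 (mod 31) since 18·19 = 342 ≡ 1, so λ ≡ 21·19 ≡ 27.
  x = λ² - 10 - 10 = 729 - 20 ≡ 27; y = λ·(10 - 27) - 9 ≡ 28. → (27, 28)
double: tangent at (27, 28): λ = (3·27² + 0)/(2·28) ≡ 17/25. 25⁻¹ ≡ 5 (mod 31) since 25·5 = 125 ≡ 1, so λ ≡ 17·5 ≡ 23.
  x = λ² - 27 - 27 = 529 - 54 ≡ 10; y = λ·(27 - 10) - 28 ≡ 22. → (10, 22)
double: tangent at (10, 22): λ = (3·10² + 0)/(2·22) ≡ 21/13. 13⁻¹ ≡ 12 (mod 31) since 13·12 = 156 ≡ 1, so λ ≡ 21·12 ≡ 4.
  x = λ² - 10 - 10 = 16 - 20 ≡ 27; y = λ·(10 - 27) - 22 ≡ 3. → (27, 3)

(27, 3)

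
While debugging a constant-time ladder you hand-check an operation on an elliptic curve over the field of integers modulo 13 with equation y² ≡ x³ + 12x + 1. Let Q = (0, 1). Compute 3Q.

(4, 3)

Repeated addition: build up to 3Q.
2Q: tangent at (0, 1): λ = (3·0² + 12)/(2·1) ≡ 12/2. 2⁻¹ ≡ 7 (mod 13), so λ ≡ 12·7 ≡ 6.
  x = λ² - 0 - 0 = 36 - 0 ≡ 10; y = λ·(0 - 10) - 1 ≡ 4. → (10, 4)
3Q: (10, 4) + (0, 1). λ = (1 - 4)/(0 - 10) ≡ 10/3 mod 13. 3⁻¹ ≡ 9 (mod 13), so λ ≡ 12.
  x = λ² - 10 - 0 = 144 - 10 ≡ 4; y = λ·(10 - 4) - 4 ≡ 3. → (4, 3)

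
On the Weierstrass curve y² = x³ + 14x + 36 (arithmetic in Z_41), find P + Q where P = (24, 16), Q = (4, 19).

(8, 39)

(24, 16) + (4, 19). λ = (19 - 16)/(4 - 24) ≡ 3/21 mod 41. 21⁻¹ ≡ 2 (mod 41), so λ ≡ 6.
  x = λ² - 24 - 4 = 36 - 28 ≡ 8; y = λ·(24 - 8) - 16 ≡ 39. → (8, 39)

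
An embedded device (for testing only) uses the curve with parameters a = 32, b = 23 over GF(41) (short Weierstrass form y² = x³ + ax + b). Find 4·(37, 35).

(0, 33)

Write P = (37, 35).
Repeated addition: build up to 4P.
2P: tangent at (37, 35): λ = (3·37² + 32)/(2·35) ≡ 39/29. 29⁻¹ ≡ 17 (mod 41) since 29·17 = 493 ≡ 1, so λ ≡ 39·17 ≡ 7.
  x = λ² - 37 - 37 = 49 - 74 ≡ 16; y = λ·(37 - 16) - 35 ≡ 30. → (16, 30)
3P: (16, 30) + (37, 35). λ = (35 - 30)/(37 - 16) ≡ 5/21 mod 41. 21⁻¹ ≡ 2 (mod 41), so λ ≡ 10.
  x = λ² - 16 - 37 = 100 - 53 ≡ 6; y = λ·(16 - 6) - 30 ≡ 29. → (6, 29)
4P: (6, 29) + (37, 35). λ = (35 - 29)/(37 - 6) ≡ 6/31 mod 41. 31⁻¹ ≡ 4 (mod 41), so λ ≡ 24.
  x = λ² - 6 - 37 = 576 - 43 ≡ 0; y = λ·(6 - 0) - 29 ≡ 33. → (0, 33)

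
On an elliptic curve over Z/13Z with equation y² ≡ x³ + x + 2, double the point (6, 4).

tangent at (6, 4): λ = (3·6² + 1)/(2·4) ≡ 5/8. 8⁻¹ ≡ 5 (mod 13), so λ ≡ 5·5 ≡ 12.
  x = λ² - 6 - 6 = 144 - 12 ≡ 2; y = λ·(6 - 2) - 4 ≡ 5. → (2, 5)

(2, 5)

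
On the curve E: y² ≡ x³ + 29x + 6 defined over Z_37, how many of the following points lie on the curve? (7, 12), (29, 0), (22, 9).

1

(7, 12): 12² ≡ 33, rhs ≡ 34 → off.
(29, 0): 0² ≡ 0, rhs ≡ 2 → off.
(22, 9): 9² ≡ 7, rhs ≡ 7 → on.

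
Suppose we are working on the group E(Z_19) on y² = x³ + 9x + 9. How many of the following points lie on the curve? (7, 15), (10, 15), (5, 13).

2

(7, 15): 15² ≡ 16, rhs ≡ 16 → on.
(10, 15): 15² ≡ 16, rhs ≡ 16 → on.
(5, 13): 13² ≡ 17, rhs ≡ 8 → off.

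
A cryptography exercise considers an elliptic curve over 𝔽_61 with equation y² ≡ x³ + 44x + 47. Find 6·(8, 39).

(14, 28)

Write P = (8, 39).
Double-and-add on 6 = (110)₂. Start with P = (8, 39) for the leading 1-bit.
double: tangent at (8, 39): λ = (3·8² + 44)/(2·39) ≡ 53/17. 17⁻¹ ≡ 18 (mod 61) since 17·18 = 306 ≡ 1, so λ ≡ 53·18 ≡ 39.
  x = λ² - 8 - 8 = 1521 - 16 ≡ 41; y = λ·(8 - 41) - 39 ≡ 16. → (41, 16)
add P: (41, 16) + (8, 39). λ = (39 - 16)/(8 - 41) ≡ 23/28 mod 61. 28⁻¹ ≡ 24 (mod 61), so λ ≡ 3.
  x = λ² - 41 - 8 = 9 - 49 ≡ 21; y = λ·(41 - 21) - 16 ≡ 44. → (21, 44)
double: tangent at (21, 44): λ = (3·21² + 44)/(2·44) ≡ 25/27. 27⁻¹ ≡ 52 (mod 61), so λ ≡ 25·52 ≡ 19.
  x = λ² - 21 - 21 = 361 - 42 ≡ 14; y = λ·(21 - 14) - 44 ≡ 28. → (14, 28)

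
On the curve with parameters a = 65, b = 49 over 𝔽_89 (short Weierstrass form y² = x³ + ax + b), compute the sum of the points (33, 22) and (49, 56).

(88, 28)

(33, 22) + (49, 56). λ = (56 - 22)/(49 - 33) ≡ 34/16 mod 89. 16⁻¹ ≡ 39 (mod 89) since 16·39 = 624 ≡ 1, so λ ≡ 80.
  x = λ² - 33 - 49 = 6400 - 82 ≡ 88; y = λ·(33 - 88) - 22 ≡ 28. → (88, 28)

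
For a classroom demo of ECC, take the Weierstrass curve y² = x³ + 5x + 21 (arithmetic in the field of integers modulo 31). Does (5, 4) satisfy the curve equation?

y² = 4² ≡ 16; x³ + 5x + 21 = 171 ≡ 16 (mod 31). 16 = 16.

yes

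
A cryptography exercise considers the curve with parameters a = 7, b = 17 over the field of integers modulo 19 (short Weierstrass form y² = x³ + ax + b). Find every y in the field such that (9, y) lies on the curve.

x³ + 7x + 17 = 809 ≡ 11 (mod 19).
Square roots of 11 mod 19: 7 and 12 (since 7² = 49 ≡ 11).

7, 12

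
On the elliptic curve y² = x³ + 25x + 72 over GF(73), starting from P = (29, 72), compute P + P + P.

(10, 64)

Repeated addition: build up to 3P.
2P: tangent at (29, 72): λ = (3·29² + 25)/(2·72) ≡ 66/71. 71⁻¹ ≡ 36 (mod 73), so λ ≡ 66·36 ≡ 40.
  x = λ² - 29 - 29 = 1600 - 58 ≡ 9; y = λ·(29 - 9) - 72 ≡ 71. → (9, 71)
3P: (9, 71) + (29, 72). λ = (72 - 71)/(29 - 9) ≡ 1/20 mod 73. 20⁻¹ ≡ 11 (mod 73), so λ ≡ 11.
  x = λ² - 9 - 29 = 121 - 38 ≡ 10; y = λ·(9 - 10) - 71 ≡ 64. → (10, 64)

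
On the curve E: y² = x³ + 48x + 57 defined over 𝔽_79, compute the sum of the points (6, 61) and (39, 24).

(6, 61) + (39, 24). λ = (24 - 61)/(39 - 6) ≡ 42/33 mod 79. 33⁻¹ ≡ 12 (mod 79), so λ ≡ 30.
  x = λ² - 6 - 39 = 900 - 45 ≡ 65; y = λ·(6 - 65) - 61 ≡ 65. → (65, 65)

(65, 65)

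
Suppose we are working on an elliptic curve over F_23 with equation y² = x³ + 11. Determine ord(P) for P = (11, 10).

2P: tangent at (11, 10): λ = (3·11² + 0)/(2·10) ≡ 18/20. 20⁻¹ ≡ 15 (mod 23), so λ ≡ 18·15 ≡ 17.
  x = λ² - 11 - 11 = 289 - 22 ≡ 14; y = λ·(11 - 14) - 10 ≡ 8. → (14, 8)
3P: (14, 8) + (11, 10). λ = (10 - 8)/(11 - 14) ≡ 2/20 mod 23. 20⁻¹ ≡ 15 (mod 23) since 20·15 = 300 ≡ 1, so λ ≡ 7.
  x = λ² - 14 - 11 = 49 - 25 ≡ 1; y = λ·(14 - 1) - 8 ≡ 14. → (1, 14)
4P: (1, 14) + (11, 10). λ = (10 - 14)/(11 - 1) ≡ 19/10 mod 23. 10⁻¹ ≡ 7 (mod 23) since 10·7 = 70 ≡ 1, so λ ≡ 18.
  x = λ² - 1 - 11 = 324 - 12 ≡ 13; y = λ·(1 - 13) - 14 ≡ 0. → (13, 0)
5P: (13, 0) + (11, 10). λ = (10 - 0)/(11 - 13) ≡ 10/21 mod 23. 21⁻¹ ≡ 11 (mod 23), so λ ≡ 18.
  x = λ² - 13 - 11 = 324 - 24 ≡ 1; y = λ·(13 - 1) - 0 ≡ 9. → (1, 9)
6P: (1, 9) + (11, 10). λ = (10 - 9)/(11 - 1) ≡ 1/10 mod 23. 10⁻¹ ≡ 7 (mod 23), so λ ≡ 7.
  x = λ² - 1 - 11 = 49 - 12 ≡ 14; y = λ·(1 - 14) - 9 ≡ 15. → (14, 15)
7P: (14, 15) + (11, 10). λ = (10 - 15)/(11 - 14) ≡ 18/20 mod 23. 20⁻¹ ≡ 15 (mod 23), so λ ≡ 17.
  x = λ² - 14 - 11 = 289 - 25 ≡ 11; y = λ·(14 - 11) - 15 ≡ 13. → (11, 13)
8P: (11, 13) + (11, 10): same x and y₁ ≡ -y₂, so the sum is ∞.
8P = ∞, so the order is 8.

8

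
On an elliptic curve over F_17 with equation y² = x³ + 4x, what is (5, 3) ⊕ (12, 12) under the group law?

(5, 3) + (12, 12). λ = (12 - 3)/(12 - 5) ≡ 9/7 mod 17. 7⁻¹ ≡ 5 (mod 17), so λ ≡ 11.
  x = λ² - 5 - 12 = 121 - 17 ≡ 2; y = λ·(5 - 2) - 3 ≡ 13. → (2, 13)

(2, 13)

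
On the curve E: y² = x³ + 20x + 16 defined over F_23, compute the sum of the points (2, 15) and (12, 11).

(2, 15) + (12, 11). λ = (11 - 15)/(12 - 2) ≡ 19/10 mod 23. 10⁻¹ ≡ 7 (mod 23), so λ ≡ 18.
  x = λ² - 2 - 12 = 324 - 14 ≡ 11; y = λ·(2 - 11) - 15 ≡ 7. → (11, 7)

(11, 7)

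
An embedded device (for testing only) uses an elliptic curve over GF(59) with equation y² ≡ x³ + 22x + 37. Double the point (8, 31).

(5, 6)

tangent at (8, 31): λ = (3·8² + 22)/(2·31) ≡ 37/3. 3⁻¹ ≡ 20 (mod 59) since 3·20 = 60 ≡ 1, so λ ≡ 37·20 ≡ 32.
  x = λ² - 8 - 8 = 1024 - 16 ≡ 5; y = λ·(8 - 5) - 31 ≡ 6. → (5, 6)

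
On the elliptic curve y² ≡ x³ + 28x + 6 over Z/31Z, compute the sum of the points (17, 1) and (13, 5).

(17, 1) + (13, 5). λ = (5 - 1)/(13 - 17) ≡ 4/27 mod 31. 27⁻¹ ≡ 23 (mod 31) since 27·23 = 621 ≡ 1, so λ ≡ 30.
  x = λ² - 17 - 13 = 900 - 30 ≡ 2; y = λ·(17 - 2) - 1 ≡ 15. → (2, 15)

(2, 15)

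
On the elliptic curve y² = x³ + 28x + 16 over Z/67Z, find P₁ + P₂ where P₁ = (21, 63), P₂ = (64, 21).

(6, 47)

(21, 63) + (64, 21). λ = (21 - 63)/(64 - 21) ≡ 25/43 mod 67. 43⁻¹ ≡ 53 (mod 67), so λ ≡ 52.
  x = λ² - 21 - 64 = 2704 - 85 ≡ 6; y = λ·(21 - 6) - 63 ≡ 47. → (6, 47)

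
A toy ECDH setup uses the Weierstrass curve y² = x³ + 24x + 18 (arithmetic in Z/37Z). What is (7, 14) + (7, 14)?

tangent at (7, 14): λ = (3·7² + 24)/(2·14) ≡ 23/28. 28⁻¹ ≡ 4 (mod 37), so λ ≡ 23·4 ≡ 18.
  x = λ² - 7 - 7 = 324 - 14 ≡ 14; y = λ·(7 - 14) - 14 ≡ 8. → (14, 8)

(14, 8)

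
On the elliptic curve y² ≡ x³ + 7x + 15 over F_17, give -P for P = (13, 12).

-(13, 12) = (13, -12 mod 17) = (13, 5).

(13, 5)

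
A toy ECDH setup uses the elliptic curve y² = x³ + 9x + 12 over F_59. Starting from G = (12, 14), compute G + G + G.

Repeated addition: build up to 3G.
2G: tangent at (12, 14): λ = (3·12² + 9)/(2·14) ≡ 28/28. 28⁻¹ ≡ 19 (mod 59), so λ ≡ 28·19 ≡ 1.
  x = λ² - 12 - 12 = 1 - 24 ≡ 36; y = λ·(12 - 36) - 14 ≡ 21. → (36, 21)
3G: (36, 21) + (12, 14). λ = (14 - 21)/(12 - 36) ≡ 52/35 mod 59. 35⁻¹ ≡ 27 (mod 59), so λ ≡ 47.
  x = λ² - 36 - 12 = 2209 - 48 ≡ 37; y = λ·(36 - 37) - 21 ≡ 50. → (37, 50)

(37, 50)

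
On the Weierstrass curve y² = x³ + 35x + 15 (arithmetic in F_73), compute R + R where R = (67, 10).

tangent at (67, 10): λ = (3·67² + 35)/(2·10) ≡ 70/20. 20⁻¹ ≡ 11 (mod 73), so λ ≡ 70·11 ≡ 40.
  x = λ² - 67 - 67 = 1600 - 134 ≡ 6; y = λ·(67 - 6) - 10 ≡ 21. → (6, 21)

(6, 21)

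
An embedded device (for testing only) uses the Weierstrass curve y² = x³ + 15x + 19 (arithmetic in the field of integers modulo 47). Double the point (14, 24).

tangent at (14, 24): λ = (3·14² + 15)/(2·24) ≡ 39/1. 1⁻¹ ≡ 1 (mod 47), so λ ≡ 39·1 ≡ 39.
  x = λ² - 14 - 14 = 1521 - 28 ≡ 36; y = λ·(14 - 36) - 24 ≡ 11. → (36, 11)

(36, 11)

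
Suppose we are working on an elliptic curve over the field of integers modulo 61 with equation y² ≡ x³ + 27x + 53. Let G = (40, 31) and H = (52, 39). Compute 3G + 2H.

First 3G:
Repeated addition: build up to 3G.
2G: tangent at (40, 31): λ = (3·40² + 27)/(2·31) ≡ 8/1. 1⁻¹ ≡ 1 (mod 61), so λ ≡ 8·1 ≡ 8.
  x = λ² - 40 - 40 = 64 - 80 ≡ 45; y = λ·(40 - 45) - 31 ≡ 51. → (45, 51)
3G: (45, 51) + (40, 31). λ = (31 - 51)/(40 - 45) ≡ 41/56 mod 61. 56⁻¹ ≡ 12 (mod 61), so λ ≡ 4.
  x = λ² - 45 - 40 = 16 - 85 ≡ 53; y = λ·(45 - 53) - 51 ≡ 39. → (53, 39)
3G = (53, 39).
Next 2H:
Repeated addition: build up to 2H.
2H: tangent at (52, 39): λ = (3·52² + 27)/(2·39) ≡ 26/17. 17⁻¹ ≡ 18 (mod 61) since 17·18 = 306 ≡ 1, so λ ≡ 26·18 ≡ 41.
  x = λ² - 52 - 52 = 1681 - 104 ≡ 52; y = λ·(52 - 52) - 39 ≡ 22. → (52, 22)
2H = (52, 22).
Finally 3G + 2H:
(53, 39) + (52, 22). λ = (22 - 39)/(52 - 53) ≡ 44/60 mod 61. 60⁻¹ ≡ 60 (mod 61) since 60·60 = 3600 ≡ 1, so λ ≡ 17.
  x = λ² - 53 - 52 = 289 - 105 ≡ 1; y = λ·(53 - 1) - 39 ≡ 52. → (1, 52)

(1, 52)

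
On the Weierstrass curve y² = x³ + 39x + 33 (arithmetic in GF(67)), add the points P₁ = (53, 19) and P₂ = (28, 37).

(19, 53)

(53, 19) + (28, 37). λ = (37 - 19)/(28 - 53) ≡ 18/42 mod 67. 42⁻¹ ≡ 8 (mod 67), so λ ≡ 10.
  x = λ² - 53 - 28 = 100 - 81 ≡ 19; y = λ·(53 - 19) - 19 ≡ 53. → (19, 53)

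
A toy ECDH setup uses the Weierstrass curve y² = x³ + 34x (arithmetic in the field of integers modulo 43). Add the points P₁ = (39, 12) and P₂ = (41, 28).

(39, 12) + (41, 28). λ = (28 - 12)/(41 - 39) ≡ 16/2 mod 43. 2⁻¹ ≡ 22 (mod 43) since 2·22 = 44 ≡ 1, so λ ≡ 8.
  x = λ² - 39 - 41 = 64 - 80 ≡ 27; y = λ·(39 - 27) - 12 ≡ 41. → (27, 41)

(27, 41)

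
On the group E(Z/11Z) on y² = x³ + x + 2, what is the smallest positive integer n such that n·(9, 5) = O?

2P: tangent at (9, 5): λ = (3·9² + 1)/(2·5) ≡ 2/10. 10⁻¹ ≡ 10 (mod 11) since 10·10 = 100 ≡ 1, so λ ≡ 2·10 ≡ 9.
  x = λ² - 9 - 9 = 81 - 18 ≡ 8; y = λ·(9 - 8) - 5 ≡ 4. → (8, 4)
3P: (8, 4) + (9, 5). λ = (5 - 4)/(9 - 8) ≡ 1/1 mod 11. 1⁻¹ ≡ 1 (mod 11), so λ ≡ 1.
  x = λ² - 8 - 9 = 1 - 17 ≡ 6; y = λ·(8 - 6) - 4 ≡ 9. → (6, 9)
4P: (6, 9) + (9, 5). λ = (5 - 9)/(9 - 6) ≡ 7/3 mod 11. 3⁻¹ ≡ 4 (mod 11) since 3·4 = 12 ≡ 1, so λ ≡ 6.
  x = λ² - 6 - 9 = 36 - 15 ≡ 10; y = λ·(6 - 10) - 9 ≡ 0. → (10, 0)
5P: (10, 0) + (9, 5). λ = (5 - 0)/(9 - 10) ≡ 5/10 mod 11. 10⁻¹ ≡ 10 (mod 11) since 10·10 = 100 ≡ 1, so λ ≡ 6.
  x = λ² - 10 - 9 = 36 - 19 ≡ 6; y = λ·(10 - 6) - 0 ≡ 2. → (6, 2)
6P: (6, 2) + (9, 5). λ = (5 - 2)/(9 - 6) ≡ 3/3 mod 11. 3⁻¹ ≡ 4 (mod 11), so λ ≡ 1.
  x = λ² - 6 - 9 = 1 - 15 ≡ 8; y = λ·(6 - 8) - 2 ≡ 7. → (8, 7)
7P: (8, 7) + (9, 5). λ = (5 - 7)/(9 - 8) ≡ 9/1 mod 11. 1⁻¹ ≡ 1 (mod 11) since 1·1 = 1 ≡ 1, so λ ≡ 9.
  x = λ² - 8 - 9 = 81 - 17 ≡ 9; y = λ·(8 - 9) - 7 ≡ 6. → (9, 6)
8P: (9, 6) + (9, 5): same x and y₁ ≡ -y₂, so the sum is O.
8P = O, so the order is 8.

8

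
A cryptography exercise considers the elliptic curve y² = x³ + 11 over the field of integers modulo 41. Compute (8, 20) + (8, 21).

The two points share x = 8 and their y-coordinates satisfy 20 + 21 ≡ 0 (mod 41), so they are inverses. Their sum is 𝒪.

O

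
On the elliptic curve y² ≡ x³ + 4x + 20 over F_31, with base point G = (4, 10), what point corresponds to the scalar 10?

Repeated addition: build up to 10G.
2G: tangent at (4, 10): λ = (3·4² + 4)/(2·10) ≡ 21/20. 20⁻¹ ≡ 14 (mod 31), so λ ≡ 21·14 ≡ 15.
  x = λ² - 4 - 4 = 225 - 8 ≡ 0; y = λ·(4 - 0) - 10 ≡ 19. → (0, 19)
3G: (0, 19) + (4, 10). λ = (10 - 19)/(4 - 0) ≡ 22/4 mod 31. 4⁻¹ ≡ 8 (mod 31), so λ ≡ 21.
  x = λ² - 0 - 4 = 441 - 4 ≡ 3; y = λ·(0 - 3) - 19 ≡ 11. → (3, 11)
4G: (3, 11) + (4, 10). λ = (10 - 11)/(4 - 3) ≡ 30/1 mod 31. 1⁻¹ ≡ 1 (mod 31), so λ ≡ 30.
  x = λ² - 3 - 4 = 900 - 7 ≡ 25; y = λ·(3 - 25) - 11 ≡ 11. → (25, 11)
5G: (25, 11) + (4, 10). λ = (10 - 11)/(4 - 25) ≡ 30/10 mod 31. 10⁻¹ ≡ 28 (mod 31), so λ ≡ 3.
  x = λ² - 25 - 4 = 9 - 29 ≡ 11; y = λ·(25 - 11) - 11 ≡ 0. → (11, 0)
6G: (11, 0) + (4, 10). λ = (10 - 0)/(4 - 11) ≡ 10/24 mod 31. 24⁻¹ ≡ 22 (mod 31) since 24·22 = 528 ≡ 1, so λ ≡ 3.
  x = λ² - 11 - 4 = 9 - 15 ≡ 25; y = λ·(11 - 25) - 0 ≡ 20. → (25, 20)
7G: (25, 20) + (4, 10). λ = (10 - 20)/(4 - 25) ≡ 21/10 mod 31. 10⁻¹ ≡ 28 (mod 31), so λ ≡ 30.
  x = λ² - 25 - 4 = 900 - 29 ≡ 3; y = λ·(25 - 3) - 20 ≡ 20. → (3, 20)
8G: (3, 20) + (4, 10). λ = (10 - 20)/(4 - 3) ≡ 21/1 mod 31. 1⁻¹ ≡ 1 (mod 31), so λ ≡ 21.
  x = λ² - 3 - 4 = 441 - 7 ≡ 0; y = λ·(3 - 0) - 20 ≡ 12. → (0, 12)
9G: (0, 12) + (4, 10). λ = (10 - 12)/(4 - 0) ≡ 29/4 mod 31. 4⁻¹ ≡ 8 (mod 31), so λ ≡ 15.
  x = λ² - 0 - 4 = 225 - 4 ≡ 4; y = λ·(0 - 4) - 12 ≡ 21. → (4, 21)
10G: (4, 21) + (4, 10): same x and y₁ ≡ -y₂, so the sum is O.

O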